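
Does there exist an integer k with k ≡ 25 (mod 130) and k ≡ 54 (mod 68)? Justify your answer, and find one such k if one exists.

gcd(130, 68) = 2. If k ≡ 25 (mod 130) and k ≡ 54 (mod 68), then k ≡ 25 (mod 2) and k ≡ 54 (mod 2).
These are incompatible: 25 − 54 = -29 is not divisible by 2.
Therefore no such k exists.

There is no such integer.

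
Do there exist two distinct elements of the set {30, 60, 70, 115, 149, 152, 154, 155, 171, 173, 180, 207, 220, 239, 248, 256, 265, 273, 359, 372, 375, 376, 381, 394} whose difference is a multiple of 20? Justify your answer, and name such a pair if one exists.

Yes: 30 and 70.

30 mod 20 = 10 and 70 mod 20 = 10, so 70 − 30 = 40 = 2·20.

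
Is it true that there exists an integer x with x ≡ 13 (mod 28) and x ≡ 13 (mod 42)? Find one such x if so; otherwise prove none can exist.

x = 13

gcd(28, 42) = 14. A simultaneous solution exists iff 13 ≡ 13 (mod 14); here 13 mod 14 = 13 = 13 mod 14, so it does.
In fact x = 13 itself already satisfies 13 mod 42 = 13.
Check: 13 mod 28 = 13, 13 mod 42 = 13. ✓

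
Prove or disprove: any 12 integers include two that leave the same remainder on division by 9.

Partition the integers by their residue mod 9; there are 9 classes.
With 12 integers and only 9 classes, the pigeonhole principle forces two of them, say a and b, into the same class.
So a and b have equal remainders mod 9, which is exactly what was to be shown.

True.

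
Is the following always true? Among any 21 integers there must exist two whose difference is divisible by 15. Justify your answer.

Yes, this is always true.

Partition the integers by their residue mod 15; there are 15 classes.
Since 21 > 15, two of the 21 integers must share a residue class by the pigeonhole principle; call them a and b.
Their difference a − b is then a multiple of 15.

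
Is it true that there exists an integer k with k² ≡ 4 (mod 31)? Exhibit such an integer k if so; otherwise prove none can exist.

k = 2

Take k = 2. Then 2² = 4, and since 0 ≤ 4 < 31 this is already reduced: 2² ≡ 4 (mod 31).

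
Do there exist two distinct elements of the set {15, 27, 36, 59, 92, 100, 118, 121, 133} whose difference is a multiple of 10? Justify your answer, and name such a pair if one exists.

Residues mod 10: 15↦5, 27↦7, 36↦6, 59↦9, 92↦2, 100↦0, 118↦8, 121↦1, 133↦3.
All 9 residues are distinct, so no two elements differ by a multiple of 10.

No such pair exists.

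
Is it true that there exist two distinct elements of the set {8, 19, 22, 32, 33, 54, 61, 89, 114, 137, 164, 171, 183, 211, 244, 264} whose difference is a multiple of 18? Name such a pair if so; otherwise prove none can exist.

No such pair exists.

Residues mod 18: 8↦8, 19↦1, 22↦4, 32↦14, 33↦15, 54↦0, 61↦7, 89↦17, 114↦6, 137↦11, 164↦2, 171↦9, 183↦3, 211↦13, 244↦10, 264↦12.
No residue repeats among the 16 elements, so no pair has difference ≡ 0 (mod 18).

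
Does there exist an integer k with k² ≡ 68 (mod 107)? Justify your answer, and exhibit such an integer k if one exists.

107 is prime, so by Euler's criterion 68 is a square mod 107 iff 68^((107−1)/2) = 68^53 ≡ 1 (mod 107).
Squaring successively (mod 107): 68^2 = 4624 ≡ 23; 68^4 ≡ 23² = 529 ≡ 101; 68^8 ≡ 101² = 10201 ≡ 36; 68^16 ≡ 36² = 1296 ≡ 12; 68^32 ≡ 12² = 144 ≡ 37.
Since 53 = 32 + 16 + 4 + 1, 68^53 ≡ 37 · 12 · 101 · 68; multiplying out mod 107: 37·12 = 444 ≡ 16, then 16·101 = 1616 ≡ 11, then 11·68 = 748 ≡ 106. Thus 68^53 ≡ 106 ≡ −1 (mod 107).
By Euler's criterion 68 is a quadratic non-residue mod 107: no k satisfies k² ≡ 68 (mod 107).

No, no such integer exists.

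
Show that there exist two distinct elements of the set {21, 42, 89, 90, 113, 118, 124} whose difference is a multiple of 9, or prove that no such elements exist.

Reduce each element modulo 9: 21↦3, 42↦6, 89↦8, 90↦0, 113↦5, 118↦1, 124↦7.
All 7 residues are distinct, so no two elements differ by a multiple of 9.

No such pair exists.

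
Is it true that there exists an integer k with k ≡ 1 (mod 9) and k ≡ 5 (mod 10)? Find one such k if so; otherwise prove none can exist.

k = 55

The moduli 9 and 10 are coprime, so by the Chinese Remainder Theorem a unique solution modulo 90 exists.
Any solution of the first congruence is k = 1 + 9t; substituting into the second, 9t ≡ 5 − 1 ≡ 4 (mod 10).
To invert 9 modulo 10: 10 = 1·9 + 1, 9 = 9·1 + 0, and unwinding, 1 = 10 − 1·9. Thus 9⁻¹ ≡ -1 ≡ 9 (mod 10).
Therefore t ≡ 9·4 = 36 ≡ 6 (mod 10).
Taking t = 6 gives k = 1 + 9·6 = 55.
Verify: 55 = 6·9 + 1 and 55 = 5·10 + 5. ✓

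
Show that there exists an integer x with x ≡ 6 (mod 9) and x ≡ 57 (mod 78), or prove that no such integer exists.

The moduli are not coprime: gcd(9, 78) = 3. Compatibility requires 3 ∣ (57 − 6) = 51, which holds, so solutions exist.
Write x = 6 + 9t. Then 9t ≡ 57 − 6 ≡ 51 (mod 78); dividing through by 3 gives 3t ≡ 17 (mod 26).
To invert 3 modulo 26: 26 = 8·3 + 2, 3 = 1·2 + 1, 2 = 2·1 + 0, and unwinding, 1 = 3 − 1·2 = 3 − (26 − 8·3) = −26 + 9·3. Thus 3⁻¹ ≡ 9 (mod 26).
Multiplying by 9: t ≡ 9·17 = 153 ≡ 23 (mod 26).
Then x = 6 + 9·23 = 213.
Verify: 213 = 23·9 + 6 and 213 = 2·78 + 57. ✓

x = 213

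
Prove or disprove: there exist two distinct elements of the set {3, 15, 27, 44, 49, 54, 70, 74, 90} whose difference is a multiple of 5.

The pair (15, 70) works.

15 mod 5 = 0 and 70 mod 5 = 0, so 70 − 15 = 55 = 11·5.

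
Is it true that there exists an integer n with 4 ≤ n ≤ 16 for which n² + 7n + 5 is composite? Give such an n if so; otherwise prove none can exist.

At n = 8: 8² + 7·8 + 5 = 125 = 5·25, which is composite.

n = 8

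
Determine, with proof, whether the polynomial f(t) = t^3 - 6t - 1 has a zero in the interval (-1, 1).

f(-1) = 4 and f(1) = -6, which have opposite signs.
As a polynomial, f is continuous on every closed interval.
By the Intermediate Value Theorem, f takes the value 0 somewhere in the open interval.

Such a root exists.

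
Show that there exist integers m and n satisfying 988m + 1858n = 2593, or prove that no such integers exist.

Any value of 988m + 1858n is a multiple of gcd(988, 1858) = 2.
However 2593 leaves remainder 1 on division by 2.
Therefore 988m + 1858n = 2593 has no solution in integers.

No such integers exist.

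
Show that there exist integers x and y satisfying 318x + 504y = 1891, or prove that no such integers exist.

No such integers exist.

Both 318 and 504 are divisible by gcd(318, 504) = 6, hence so is any combination 318x + 504y.
But 1891 = 6·315 + 1, so 6 ∤ 1891.
So the equation is unsolvable over ℤ.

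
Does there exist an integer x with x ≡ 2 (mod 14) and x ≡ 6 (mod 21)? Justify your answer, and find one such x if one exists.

No, no such integer exists.

gcd(14, 21) = 7. If x ≡ 2 (mod 14) and x ≡ 6 (mod 21), then x ≡ 2 (mod 7) and x ≡ 6 (mod 7).
However 2 ≡ 2 and 6 ≡ 6 (mod 7), and 2 ≠ 6.
Therefore no such x exists.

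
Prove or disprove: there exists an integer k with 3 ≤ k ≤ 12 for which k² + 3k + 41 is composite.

k = 12

At k = 12: 12² + 3·12 + 41 = 221 = 13·17, which is composite.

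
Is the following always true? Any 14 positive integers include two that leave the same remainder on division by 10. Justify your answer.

There are exactly 10 possible remainders on division by 10.
Since 14 > 10, two of the 14 integers must share a residue class by the pigeonhole principle; call them a and b.
That is, a and b leave the same remainder on division by 10, as claimed.

Yes.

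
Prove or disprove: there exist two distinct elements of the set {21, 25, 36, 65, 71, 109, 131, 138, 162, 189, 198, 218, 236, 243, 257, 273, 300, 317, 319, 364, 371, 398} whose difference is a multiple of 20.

Reduce each element mod 20: 21↦1, 25↦5, 36↦16, 65↦5, 71↦11, 109↦9, 131↦11, 138↦18, 162↦2, 189↦9, 198↦18, 218↦18, 236↦16, 243↦3, 257↦17, 273↦13, 300↦0, 317↦17, 319↦19, 364↦4, 371↦11, 398↦18. The residue 5 repeats (at 25 and 65), and 65 − 25 = 40 = 2·20.

25 and 65 are such a pair.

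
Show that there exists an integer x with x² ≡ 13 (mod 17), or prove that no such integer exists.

x = 9

x = 9 works: 9² = 81, and 81 − 13 = 68 = 4·17.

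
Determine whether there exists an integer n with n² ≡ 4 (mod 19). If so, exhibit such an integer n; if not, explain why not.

n = 17

Take n = 17. Then 17² = 289 = 15·19 + 4, so 17² ≡ 4 (mod 19).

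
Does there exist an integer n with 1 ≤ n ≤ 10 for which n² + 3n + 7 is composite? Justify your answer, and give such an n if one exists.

n = 9

At n = 9: 9² + 3·9 + 7 = 115 = 5·23, which is composite.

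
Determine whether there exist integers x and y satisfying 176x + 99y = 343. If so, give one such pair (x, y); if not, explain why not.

gcd(176, 99) = 11, so every integer of the form 176x + 99y is a multiple of 11.
However 343 leaves remainder 2 on division by 11.
So the equation is unsolvable over ℤ.

There are no such integers.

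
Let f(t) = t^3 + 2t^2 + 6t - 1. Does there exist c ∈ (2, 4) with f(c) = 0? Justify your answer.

Evaluate at the endpoints: f(2) = 27, f(4) = 119 — same sign (positive).
f'(t) = 3t^2 + 4t + 6 has discriminant 4² − 4·3·6 = -56 < 0, so f' has no real roots and is positive for every real t.
So f is strictly increasing; between 2 and 4 its values lie between f(2) = 27 and f(4) = 119, all positive. Therefore f has no root in (2, 4).

No.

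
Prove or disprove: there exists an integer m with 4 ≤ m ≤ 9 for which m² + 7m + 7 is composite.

At m = 4: 4² + 7·4 + 7 = 51 = 3·17, which is composite.

m = 4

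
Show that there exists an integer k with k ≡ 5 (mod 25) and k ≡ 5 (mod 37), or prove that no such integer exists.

k = 5

Since 25 and 37 share no common factor, CRT says the pair of congruences has a solution (unique mod 925).
Write k = 5 + 25t and require 5 + 25t ≡ 5 (mod 37), i.e. 25t ≡ 0 (mod 37).
t = 0 satisfies this.
Taking t = 0 gives k = 5 + 25·0 = 5.
Verify: 5 = 0·25 + 5 and 5 = 0·37 + 5. ✓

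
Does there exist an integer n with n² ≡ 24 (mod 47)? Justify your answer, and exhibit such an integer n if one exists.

n = 20

Take n = 20. Then 20² = 400 = 8·47 + 24, so 20² ≡ 24 (mod 47).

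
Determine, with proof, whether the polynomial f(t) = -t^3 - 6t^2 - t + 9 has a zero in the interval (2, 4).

The endpoint values f(2) = -25 and f(4) = -155 are both negative. Claim: f(t) < 0 for every t in (2, 4).
Shift to the endpoint 2: with t = 2 + u (0 < u < 2), one computes f(2 + u) = -u^3 - 12u^2 - 37u - 25.
All 4 nonzero coefficients of this polynomial in u are negative; hence for u > 0 the value is a sum of negative terms (the constant -25 among them).
So f is strictly negative on (2, 4); no root exists in the interval.

f has no root in that interval.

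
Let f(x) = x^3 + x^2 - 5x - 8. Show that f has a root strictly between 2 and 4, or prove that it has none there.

Yes, f has a root in the interval.

f(2) = -6 and f(4) = 52, which have opposite signs.
f is continuous everywhere (it is a polynomial), in particular on [2, 4].
By the Intermediate Value Theorem f must vanish at some point of (2, 4).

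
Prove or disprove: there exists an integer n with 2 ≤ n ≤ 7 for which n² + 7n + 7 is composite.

n = 4

At n = 4: 4² + 7·4 + 7 = 51 = 3·17, which is composite.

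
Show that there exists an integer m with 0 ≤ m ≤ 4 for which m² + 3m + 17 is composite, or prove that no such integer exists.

At m = 4: 4² + 3·4 + 17 = 45 = 3·15, which is composite.

m = 4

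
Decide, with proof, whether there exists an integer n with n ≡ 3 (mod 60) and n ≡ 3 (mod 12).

gcd(60, 12) = 12. A simultaneous solution exists iff 3 ≡ 3 (mod 12); here 3 mod 12 = 3 = 3 mod 12, so it does.
In fact n = 3 itself already satisfies 3 mod 12 = 3.
Check: 3 mod 60 = 3, 3 mod 12 = 3. ✓

n = 3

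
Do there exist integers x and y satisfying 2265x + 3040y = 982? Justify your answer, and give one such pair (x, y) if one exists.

Any value of 2265x + 3040y is a multiple of gcd(2265, 3040) = 5.
But 982 = 5·196 + 2, so 5 ∤ 982.
Therefore 2265x + 3040y = 982 has no solution in integers.

No, no such integers exist.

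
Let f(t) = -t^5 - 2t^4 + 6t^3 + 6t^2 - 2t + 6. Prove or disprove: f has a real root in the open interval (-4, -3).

f(-4) = 238 and f(-3) = -15, which have opposite signs.
As a polynomial, f is continuous on every closed interval.
By the Intermediate Value Theorem, f takes the value 0 somewhere in the open interval.

Such a root exists.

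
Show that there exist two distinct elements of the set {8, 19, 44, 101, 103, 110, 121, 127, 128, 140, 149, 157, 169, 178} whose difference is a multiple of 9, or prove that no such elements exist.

8 mod 9 = 8 and 44 mod 9 = 8, so 44 − 8 = 36 = 4·9.

The pair (8, 44) works.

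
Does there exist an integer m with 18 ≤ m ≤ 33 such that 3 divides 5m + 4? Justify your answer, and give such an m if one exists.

At m = 18 the value 94 is not a multiple of 3. At m = 19 we get 5·19 + 4 = 99, and 99 = 3·33.

m = 19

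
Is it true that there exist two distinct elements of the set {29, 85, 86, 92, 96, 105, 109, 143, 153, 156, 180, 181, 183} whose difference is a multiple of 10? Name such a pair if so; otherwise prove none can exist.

Both 29 and 109 leave remainder 9 on division by 10; their difference 80 = 8·10 is a multiple of 10.

29 and 109 are such a pair.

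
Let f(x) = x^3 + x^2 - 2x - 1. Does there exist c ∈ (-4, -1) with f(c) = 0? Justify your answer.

Yes, f has a root in the interval.

f(-4) = -41 and f(-1) = 1, which have opposite signs.
f is continuous everywhere (it is a polynomial), in particular on [-4, -1].
The Intermediate Value Theorem then guarantees some c ∈ (-4, -1) with f(c) = 0.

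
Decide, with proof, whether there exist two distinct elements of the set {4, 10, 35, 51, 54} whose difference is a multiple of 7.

Reduce each element modulo 7: 4↦4, 10↦3, 35↦0, 51↦2, 54↦5.
All 5 residues are distinct, so no two elements differ by a multiple of 7.

No, no such pair exists.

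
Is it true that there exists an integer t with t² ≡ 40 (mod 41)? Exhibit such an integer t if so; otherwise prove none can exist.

t = 9 works: 9² = 81, and 81 − 40 = 41 = 1·41.

t = 9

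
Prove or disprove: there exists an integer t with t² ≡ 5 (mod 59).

Take t = 8. Then 8² = 64 = 1·59 + 5, so 8² ≡ 5 (mod 59).

t = 8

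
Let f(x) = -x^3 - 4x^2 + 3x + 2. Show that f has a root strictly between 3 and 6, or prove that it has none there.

f has no root in that interval.

The endpoint values f(3) = -52 and f(6) = -340 are both negative. Claim: f(x) < 0 for every x in (3, 6).
Substitute x = 3 + u, where 0 < u < 3 on the interval. Expanding, f(3 + u) = -u^3 - 13u^2 - 48u - 52.
All 4 nonzero coefficients of this polynomial in u are negative; hence for u > 0 the value is a sum of negative terms (the constant -52 among them).
So f is strictly negative on (3, 6); no root exists in the interval.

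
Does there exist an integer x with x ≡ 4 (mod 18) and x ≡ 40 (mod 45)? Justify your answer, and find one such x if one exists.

x = 40

Here gcd(18, 45) = 9, and both 4 and 40 leave remainder 4 mod 9, so the system is consistent.
List candidates x ≡ 4 (mod 18): 4, 22, 40. Modulo 45 these are 4, 22, 40; 40 gives 40 as required.
Indeed 40 ≡ 4 (mod 18) and 40 ≡ 40 (mod 45).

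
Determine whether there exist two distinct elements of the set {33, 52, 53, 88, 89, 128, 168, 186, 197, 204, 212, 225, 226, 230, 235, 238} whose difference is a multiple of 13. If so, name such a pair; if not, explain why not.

53 mod 13 = 1 and 235 mod 13 = 1, so 235 − 53 = 182 = 14·13.

Yes: 53 and 235.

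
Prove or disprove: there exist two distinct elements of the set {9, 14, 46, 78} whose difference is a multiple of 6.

There is no such pair.

Reduce each element modulo 6: 9↦3, 14↦2, 46↦4, 78↦0.
These 4 residues are pairwise different, hence no difference of two elements is divisible by 6.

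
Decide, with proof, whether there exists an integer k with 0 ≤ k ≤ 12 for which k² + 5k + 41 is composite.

At k = 5: 5² + 5·5 + 41 = 91 = 7·13, which is composite.

k = 5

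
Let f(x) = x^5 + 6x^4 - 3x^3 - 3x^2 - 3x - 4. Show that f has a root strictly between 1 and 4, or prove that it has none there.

Yes, f has a root in the interval.

f(1) = -6 and f(4) = 2304, which have opposite signs.
f is continuous everywhere (it is a polynomial), in particular on [1, 4].
By the Intermediate Value Theorem, f takes the value 0 somewhere in the open interval.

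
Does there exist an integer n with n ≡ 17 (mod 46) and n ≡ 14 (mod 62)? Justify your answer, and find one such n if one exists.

gcd(46, 62) = 2. If n ≡ 17 (mod 46) and n ≡ 14 (mod 62), then n ≡ 17 (mod 2) and n ≡ 14 (mod 2).
But 17 mod 2 = 1 while 14 mod 2 = 0, a contradiction.
Hence the system has no solution.

No such integer exists.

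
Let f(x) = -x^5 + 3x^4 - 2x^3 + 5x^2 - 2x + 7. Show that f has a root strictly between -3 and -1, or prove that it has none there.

f has no root in that interval.

f(-3) = 598 and f(-1) = 20, both positive, so a sign-change argument is unavailable; we show f keeps this sign on the whole interval.
Substitute x = -1 − u, where 0 < u < 2 on the interval. Expanding, f(-1 − u) = u^5 + 8u^4 + 24u^3 + 39u^2 + 35u + 20.
The nonzero coefficients here are all positive, so for u > 0 every term is positive (or zero), and the constant term 20 is strictly positive.
Therefore f(x) > 0 throughout (-3, -1), and f has no zero there.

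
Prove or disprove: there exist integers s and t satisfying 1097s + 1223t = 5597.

s = 140, t = -121

Since gcd(1097, 1223) = 1, every integer is an integer combination of 1097 and 1223.
Euclidean algorithm: 1223 = 1·1097 + 126, 1097 = 8·126 + 89, 126 = 1·89 + 37, 89 = 2·37 + 15, 37 = 2·15 + 7, 15 = 2·7 + 1, 7 = 7·1 + 0.
Unwinding: 1 = 15 − 2·7 = 15 − 2·(37 − 2·15) = −2·37 + 5·15 = −2·37 + 5·(89 − 2·37) = 5·89 − 12·37 = 5·89 − 12·(126 − 1·89) = −12·126 + 17·89 = −12·126 + 17·(1097 − 8·126) = 17·1097 − 148·126 = 17·1097 − 148·(1223 − 1·1097) = −148·1223 + 165·1097, i.e. 1097·165 + 1223·(-148) = 1.
Multiplying through by 5597: s = 165·5597 = 923505, t = (-148)·5597 = -828356 is a solution.
The general solution is s = 923505 + 1223k, t = -828356 − 1097k; taking k = -755 gives the smaller pair s = 140, t = -121.
Check: 1097·140 + 1223·(-121) = 153580 − 147983 = 5597. ✓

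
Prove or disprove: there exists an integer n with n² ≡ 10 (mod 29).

29 is prime, so by Euler's criterion 10 is a square mod 29 iff 10^((29−1)/2) = 10^14 ≡ 1 (mod 29).
Squaring successively (mod 29): 10^2 = 100 ≡ 13; 10^4 ≡ 13² = 169 ≡ 24; 10^8 ≡ 24² = 576 ≡ 25.
Since 14 = 8 + 4 + 2, 10^14 ≡ 25 · 24 · 13; multiplying out mod 29: 25·24 = 600 ≡ 20, then 20·13 = 260 ≡ 28. Thus 10^14 ≡ 28 ≡ −1 (mod 29).
By Euler's criterion 10 is a quadratic non-residue mod 29: no n satisfies n² ≡ 10 (mod 29).

No such integer exists.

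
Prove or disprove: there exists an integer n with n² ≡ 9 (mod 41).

Take n = 3. Then 3² = 9, and since 0 ≤ 9 < 41 this is already reduced: 3² ≡ 9 (mod 41).

n = 3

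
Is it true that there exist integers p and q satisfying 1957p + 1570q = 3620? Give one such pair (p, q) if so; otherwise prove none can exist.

1957 and 1570 are coprime, so 1957p + 1570q ranges over all of ℤ.
Euclidean algorithm: 1957 = 1·1570 + 387, 1570 = 4·387 + 22, 387 = 17·22 + 13, 22 = 1·13 + 9, 13 = 1·9 + 4, 9 = 2·4 + 1, 4 = 4·1 + 0.
Unwinding: 1 = 9 − 2·4 = 9 − 2·(13 − 1·9) = −2·13 + 3·9 = −2·13 + 3·(22 − 1·13) = 3·22 − 5·13 = 3·22 − 5·(387 − 17·22) = −5·387 + 88·22 = −5·387 + 88·(1570 − 4·387) = 88·1570 − 357·387 = 88·1570 − 357·(1957 − 1·1570) = −357·1957 + 445·1570, i.e. 1957·(-357) + 1570·445 = 1.
Scaling by 3620 gives the particular solution (p, q) = (-1292340, 1610900).
The general solution is p = -1292340 + 1570k, q = 1610900 − 1957k; taking k = 824 gives the smaller pair p = 1340, q = -1668.
Check: 1957·1340 + 1570·(-1668) = 2622380 − 2618760 = 3620. ✓

p = 1340, q = -1668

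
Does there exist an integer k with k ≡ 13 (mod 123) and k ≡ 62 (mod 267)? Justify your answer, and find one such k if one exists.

No, no such integer exists.

gcd(123, 267) = 3. If k ≡ 13 (mod 123) and k ≡ 62 (mod 267), then k ≡ 13 (mod 3) and k ≡ 62 (mod 3).
However 13 ≡ 1 and 62 ≡ 2 (mod 3), and 1 ≠ 2.
So no integer satisfies both congruences.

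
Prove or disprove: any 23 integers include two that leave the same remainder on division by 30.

No; for instance {57, 58, 59, 60, 61, 62, 63, 64, 65, 66, 67, 68, 69, 70, 71, 72, 73, 74, 75, 76, 77, 78, 79} is a counterexample.

Consider the 23 integers 57, 58, …, 79. They lie in distinct residue classes modulo 30, since 23 ≤ 30.
So no two of them leave the same remainder on division by 30; the claim fails for this set.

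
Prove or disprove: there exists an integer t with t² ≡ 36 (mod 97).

t = 6

Take t = 6. Then 6² = 36, and since 0 ≤ 36 < 97 this is already reduced: 6² ≡ 36 (mod 97).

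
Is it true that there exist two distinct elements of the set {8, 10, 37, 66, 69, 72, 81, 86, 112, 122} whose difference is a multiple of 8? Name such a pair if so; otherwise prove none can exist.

Yes: 8 and 72.

Reduce each element mod 8: 8↦0, 10↦2, 37↦5, 66↦2, 69↦5, 72↦0, 81↦1, 86↦6, 112↦0, 122↦2. The residue 0 repeats (at 8 and 72), and 72 − 8 = 64 = 8·8.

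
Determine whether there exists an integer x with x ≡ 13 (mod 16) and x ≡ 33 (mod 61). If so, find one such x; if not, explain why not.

gcd(16, 61) = 1, so the Chinese Remainder Theorem guarantees exactly one residue class mod 976 satisfying both.
Any solution of the first congruence is x = 13 + 16t; substituting into the second, 16t ≡ 33 − 13 ≡ 20 (mod 61).
Note 16·42 = 672 ≡ 1 (mod 61) (as 672 − 1 = 11·61), so 16⁻¹ ≡ 42.
Multiplying by 42: t ≡ 42·20 = 840 ≡ 47 (mod 61).
Taking t = 47 gives x = 13 + 16·47 = 765.
Check: 765 mod 16 = 13, 765 mod 61 = 33. ✓

x = 765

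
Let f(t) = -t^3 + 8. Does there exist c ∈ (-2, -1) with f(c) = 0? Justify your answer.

f(-2) = 16 and f(-1) = 9, both positive, so a sign-change argument is unavailable; we show f keeps this sign on the whole interval.
Shift to the endpoint -1: with t = -1 − u (0 < u < 1), one computes f(-1 − u) = u^3 + 3u^2 + 3u + 9.
All 4 nonzero coefficients of this polynomial in u are positive; hence for u > 0 the value is a sum of positive terms (the constant 9 among them).
So f is strictly positive on (-2, -1); no root exists in the interval.

No.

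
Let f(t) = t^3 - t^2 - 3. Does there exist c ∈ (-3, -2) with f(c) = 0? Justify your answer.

f(-3) = -39 and f(-2) = -15, both negative, so a sign-change argument is unavailable; we show f keeps this sign on the whole interval.
Substitute t = -2 − u, where 0 < u < 1 on the interval. Expanding, f(-2 − u) = -u^3 - 7u^2 - 16u - 15.
The nonzero coefficients here are all negative, so for u > 0 every term is negative (or zero), and the constant term -15 is strictly negative.
So f is strictly negative on (-3, -2); no root exists in the interval.

f has no root in that interval.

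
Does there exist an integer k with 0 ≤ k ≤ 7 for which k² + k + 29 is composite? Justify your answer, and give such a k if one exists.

At k = 2: 2² + 2 + 29 = 35 = 5·7, which is composite.

k = 2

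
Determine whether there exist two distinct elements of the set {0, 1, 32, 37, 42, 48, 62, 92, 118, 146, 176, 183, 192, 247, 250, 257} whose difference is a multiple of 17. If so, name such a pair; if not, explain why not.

Two integers differ by a multiple of 17 exactly when they have the same residue mod 17. The residues are 0↦0, 1↦1, 32↦15, 37↦3, 42↦8, 48↦14, 62↦11, 92↦7, 118↦16, 146↦10, 176↦6, 183↦13, 192↦5, 247↦9, 250↦12, 257↦2.
All 16 residues are distinct, so no two elements differ by a multiple of 17.

There is no such pair.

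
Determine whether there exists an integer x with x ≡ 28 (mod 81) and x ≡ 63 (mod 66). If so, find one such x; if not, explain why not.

No, no such integer exists.

gcd(81, 66) = 3. If x ≡ 28 (mod 81) and x ≡ 63 (mod 66), then x ≡ 28 (mod 3) and x ≡ 63 (mod 3).
However 28 ≡ 1 and 63 ≡ 0 (mod 3), and 1 ≠ 0.
Therefore no such x exists.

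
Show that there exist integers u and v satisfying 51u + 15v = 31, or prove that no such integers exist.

gcd(51, 15) = 3, so every integer of the form 51u + 15v is a multiple of 3.
But 31 is not a multiple of 3 (it leaves remainder 1).
Therefore 51u + 15v = 31 has no solution in integers.

No, no such integers exist.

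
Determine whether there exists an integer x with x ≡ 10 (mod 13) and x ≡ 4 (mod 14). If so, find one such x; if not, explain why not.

The moduli 13 and 14 are coprime, so by the Chinese Remainder Theorem a unique solution modulo 182 exists.
Any solution of the first congruence is x = 10 + 13t; substituting into the second, 13t ≡ 4 − 10 ≡ 8 (mod 14).
Since 13·13 = 169 = 12·14 + 1, the inverse of 13 mod 14 is 13.
Therefore t ≡ 13·8 = 104 ≡ 6 (mod 14).
With t = 6: x = 10 + 13·6 = 88.
Verify: 88 = 6·13 + 10 and 88 = 6·14 + 4. ✓

x = 88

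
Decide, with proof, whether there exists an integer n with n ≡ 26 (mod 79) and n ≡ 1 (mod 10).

n = 421

gcd(79, 10) = 1, so the Chinese Remainder Theorem guarantees exactly one residue class mod 790 satisfying both.
Write n = 26 + 79t and require 26 + 79t ≡ 1 (mod 10), i.e. 79t ≡ 5 (mod 10).
79 ≡ 9 (mod 10), so this reads 9t ≡ 5 (mod 10). Since 9·9 = 81 = 8·10 + 1, the inverse of 9 mod 10 is 9.
Multiplying by 9: t ≡ 9·5 = 45 ≡ 5 (mod 10).
With t = 5: n = 26 + 79·5 = 421.
Indeed 421 ≡ 26 (mod 79) and 421 ≡ 1 (mod 10).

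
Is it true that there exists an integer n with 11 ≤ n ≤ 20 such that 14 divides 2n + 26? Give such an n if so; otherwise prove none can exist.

For n = 11, 12, 13, 14 the values 48, 50, 52, 54 are not multiples of 14. Try n = 15: 2·15 + 26 = 56 = 4·14, which is divisible by 14.

n = 15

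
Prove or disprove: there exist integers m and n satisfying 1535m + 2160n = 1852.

gcd(1535, 2160) = 5, so every integer of the form 1535m + 2160n is a multiple of 5.
But 1852 is not a multiple of 5 (it leaves remainder 2).
So the equation is unsolvable over ℤ.

There are no such integers.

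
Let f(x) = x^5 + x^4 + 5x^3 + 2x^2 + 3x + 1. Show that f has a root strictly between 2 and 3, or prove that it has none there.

f has no root in that interval.

The endpoint values f(2) = 103 and f(3) = 487 are both positive. Claim: f(x) > 0 for every x in (2, 3).
Substitute x = 2 + u, where 0 < u < 1 on the interval. Expanding, f(2 + u) = u^5 + 11u^4 + 53u^3 + 136u^2 + 183u + 103.
The nonzero coefficients here are all positive, so for u > 0 every term is positive (or zero), and the constant term 103 is strictly positive.
Therefore f(x) > 0 throughout (2, 3), and f has no zero there.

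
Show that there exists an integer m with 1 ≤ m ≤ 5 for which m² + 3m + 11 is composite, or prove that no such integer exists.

m = 1

At m = 1: 1² + 3·1 + 11 = 15 = 3·5, which is composite.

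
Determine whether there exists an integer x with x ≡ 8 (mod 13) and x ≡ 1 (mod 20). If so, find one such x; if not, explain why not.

x = 21

The moduli 13 and 20 are coprime, so by the Chinese Remainder Theorem a unique solution modulo 260 exists.
Any solution of the first congruence is x = 8 + 13t; substituting into the second, 13t ≡ 1 − 8 ≡ 13 (mod 20).
To invert 13 modulo 20: 20 = 1·13 + 7, 13 = 1·7 + 6, 7 = 1·6 + 1, 6 = 6·1 + 0, and unwinding, 1 = 7 − 1·6 = 7 − (13 − 1·7) = −13 + 2·7 = −13 + 2·(20 − 1·13) = 2·20 − 3·13. Thus 13⁻¹ ≡ -3 ≡ 17 (mod 20).
Therefore t ≡ 17·13 = 221 ≡ 1 (mod 20).
Taking t = 1 gives x = 8 + 13·1 = 21.
Indeed 21 ≡ 8 (mod 13) and 21 ≡ 1 (mod 20).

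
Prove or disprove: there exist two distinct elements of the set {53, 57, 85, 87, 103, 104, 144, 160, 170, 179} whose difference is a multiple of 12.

No such pair exists.

Two integers differ by a multiple of 12 exactly when they have the same residue mod 12. The residues are 53↦5, 57↦9, 85↦1, 87↦3, 103↦7, 104↦8, 144↦0, 160↦4, 170↦2, 179↦11.
These 10 residues are pairwise different, hence no difference of two elements is divisible by 12.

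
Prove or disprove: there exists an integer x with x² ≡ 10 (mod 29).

There is no such integer.

Apply Euler's criterion with the prime 29: 10 is a quadratic residue iff 10^14 ≡ 1 (mod 29), and a non-residue iff it is ≡ −1.
Repeated squaring mod 29: 10^2 = 100 ≡ 13; 10^4 ≡ 13² = 169 ≡ 24; 10^8 ≡ 24² = 576 ≡ 25.
Since 14 = 8 + 4 + 2, 10^14 ≡ 25 · 24 · 13; multiplying out mod 29: 25·24 = 600 ≡ 20, then 20·13 = 260 ≡ 28. Thus 10^14 ≡ 28 ≡ −1 (mod 29).
By Euler's criterion 10 is a quadratic non-residue mod 29: no x satisfies x² ≡ 10 (mod 29).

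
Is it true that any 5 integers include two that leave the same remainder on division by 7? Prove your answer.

No; for instance {13, 14, 15, 16, 17} is a counterexample.

Try 5 consecutive integers, 13, 14, …, 17. Their remainders mod 7 are 6, 0, 1, 2, 3 — pairwise different, as any 5 ≤ 7 consecutive integers have distinct residues.
So no two of them leave the same remainder on division by 7; the claim fails for this set.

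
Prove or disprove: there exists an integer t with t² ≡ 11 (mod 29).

29 is prime, so by Euler's criterion 11 is a square mod 29 iff 11^((29−1)/2) = 11^14 ≡ 1 (mod 29).
Repeated squaring mod 29: 11^2 = 121 ≡ 5; 11^4 ≡ 5² = 25 ≡ 25; 11^8 ≡ 25² = 625 ≡ 16.
Since 14 = 8 + 4 + 2, 11^14 ≡ 16 · 25 · 5; multiplying out mod 29: 16·25 = 400 ≡ 23, then 23·5 = 115 ≡ 28. Thus 11^14 ≡ 28 ≡ −1 (mod 29).
By Euler's criterion 11 is a quadratic non-residue mod 29: no t satisfies t² ≡ 11 (mod 29).

No, no such integer exists.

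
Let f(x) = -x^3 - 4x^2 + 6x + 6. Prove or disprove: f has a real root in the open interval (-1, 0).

f(-1) = -3 and f(0) = 6, which have opposite signs.
Since f is a polynomial it is continuous on [-1, 0].
By the Intermediate Value Theorem f must vanish at some point of (-1, 0).

Yes, f has a root in the interval.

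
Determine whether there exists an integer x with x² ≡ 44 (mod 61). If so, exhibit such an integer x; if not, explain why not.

No such integer exists.

Apply Euler's criterion with the prime 61: 44 is a quadratic residue iff 44^30 ≡ 1 (mod 61), and a non-residue iff it is ≡ −1.
Squaring successively (mod 61): 44^2 = 1936 ≡ 45; 44^4 ≡ 45² = 2025 ≡ 12; 44^8 ≡ 12² = 144 ≡ 22; 44^16 ≡ 22² = 484 ≡ 57.
Since 30 = 16 + 8 + 4 + 2, 44^30 ≡ 57 · 22 · 12 · 45; multiplying out mod 61: 57·22 = 1254 ≡ 34, then 34·12 = 408 ≡ 42, then 42·45 = 1890 ≡ 60. Thus 44^30 ≡ 60 ≡ −1 (mod 61).
The value −1 means 44 is a non-residue modulo 61, so x² ≡ 44 (mod 61) is impossible.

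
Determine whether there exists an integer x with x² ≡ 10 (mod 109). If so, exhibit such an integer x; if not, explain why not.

There is no such integer.

109 is prime, so by Euler's criterion 10 is a square mod 109 iff 10^((109−1)/2) = 10^54 ≡ 1 (mod 109).
Squaring successively (mod 109): 10^2 = 100 ≡ 100; 10^4 ≡ 100² = 10000 ≡ 81; 10^8 ≡ 81² = 6561 ≡ 21; 10^16 ≡ 21² = 441 ≡ 5; 10^32 ≡ 5² = 25 ≡ 25.
Since 54 = 32 + 16 + 4 + 2, 10^54 ≡ 25 · 5 · 81 · 100; multiplying out mod 109: 25·5 = 125 ≡ 16, then 16·81 = 1296 ≡ 97, then 97·100 = 9700 ≡ 108. Thus 10^54 ≡ 108 ≡ −1 (mod 109).
The value −1 means 10 is a non-residue modulo 109, so x² ≡ 10 (mod 109) is impossible.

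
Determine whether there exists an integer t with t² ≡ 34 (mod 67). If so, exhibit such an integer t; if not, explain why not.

67 is prime, so by Euler's criterion 34 is a square mod 67 iff 34^((67−1)/2) = 34^33 ≡ 1 (mod 67).
Repeated squaring mod 67: 34^2 = 1156 ≡ 17; 34^4 ≡ 17² = 289 ≡ 21; 34^8 ≡ 21² = 441 ≡ 39; 34^16 ≡ 39² = 1521 ≡ 47; 34^32 ≡ 47² = 2209 ≡ 65.
Since 33 = 32 + 1, 34^33 ≡ 65 · 34; multiplying out mod 67: 65·34 = 2210 ≡ 66. Thus 34^33 ≡ 66 ≡ −1 (mod 67).
The value −1 means 34 is a non-residue modulo 67, so t² ≡ 34 (mod 67) is impossible.

There is no such integer.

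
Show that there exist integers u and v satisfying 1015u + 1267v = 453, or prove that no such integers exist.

No such integers exist.

Both 1015 and 1267 are divisible by gcd(1015, 1267) = 7, hence so is any combination 1015u + 1267v.
But 453 is not a multiple of 7 (it leaves remainder 5).
So the equation is unsolvable over ℤ.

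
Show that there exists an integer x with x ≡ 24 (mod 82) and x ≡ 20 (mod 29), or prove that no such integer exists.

x = 1992

The moduli 82 and 29 are coprime, so by the Chinese Remainder Theorem a unique solution modulo 2378 exists.
Write x = 24 + 82t and require 24 + 82t ≡ 20 (mod 29), i.e. 82t ≡ 25 (mod 29).
82 ≡ 24 (mod 29), so this reads 24t ≡ 25 (mod 29). Invert 24 mod 29 by the Euclidean algorithm: 29 = 1·24 + 5, 24 = 4·5 + 4, 5 = 1·4 + 1, 4 = 4·1 + 0; back-substituting, 1 = 5 − 1·4 = 5 − (24 − 4·5) = −24 + 5·5 = −24 + 5·(29 − 1·24) = 5·29 − 6·24. Hence 24·(-6) ≡ 1, so 24⁻¹ ≡ -6 ≡ 23 (mod 29).
Therefore t ≡ 23·25 = 575 ≡ 24 (mod 29).
With t = 24: x = 24 + 82·24 = 1992.
Verify: 1992 = 24·82 + 24 and 1992 = 68·29 + 20. ✓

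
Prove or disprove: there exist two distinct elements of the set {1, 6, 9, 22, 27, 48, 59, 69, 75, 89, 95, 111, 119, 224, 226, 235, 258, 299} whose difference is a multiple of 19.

No such pair exists.

Residues mod 19: 1↦1, 6↦6, 9↦9, 22↦3, 27↦8, 48↦10, 59↦2, 69↦12, 75↦18, 89↦13, 95↦0, 111↦16, 119↦5, 224↦15, 226↦17, 235↦7, 258↦11, 299↦14.
All 18 residues are distinct, so no two elements differ by a multiple of 19.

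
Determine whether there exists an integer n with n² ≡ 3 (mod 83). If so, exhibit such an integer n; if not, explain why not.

n = 13

Take n = 13. Then 13² = 169 = 2·83 + 3, so 13² ≡ 3 (mod 83).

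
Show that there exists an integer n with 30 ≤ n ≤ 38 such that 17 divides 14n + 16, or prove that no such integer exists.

No, no such integer n in that range exists.

The values of 14n + 16 for n = 30, 31, …, 38 are 436, 450, 464, 478, 492, 506, 520, 534, 548; reduced mod 17 these are 11, 8, 5, 2, 16, 13, 10, 7, 4.
The residue 0 does not occur, so no n in [30, 38] makes 14n + 16 a multiple of 17.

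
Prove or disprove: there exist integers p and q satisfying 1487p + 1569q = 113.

p = 1051, q = -996

Since gcd(1487, 1569) = 1, every integer is an integer combination of 1487 and 1569.
Euclidean algorithm: 1569 = 1·1487 + 82, 1487 = 18·82 + 11, 82 = 7·11 + 5, 11 = 2·5 + 1, 5 = 5·1 + 0.
Unwinding: 1 = 11 − 2·5 = 11 − 2·(82 − 7·11) = −2·82 + 15·11 = −2·82 + 15·(1487 − 18·82) = 15·1487 − 272·82 = 15·1487 − 272·(1569 − 1·1487) = −272·1569 + 287·1487, i.e. 1487·287 + 1569·(-272) = 1.
Times 113: 1487·32431 + 1569·(-30736) = 113, so (32431, -30736) solves it.
The general solution is p = 32431 + 1569k, q = -30736 − 1487k; taking k = -20 gives the smaller pair p = 1051, q = -996.
Check: 1487·1051 + 1569·(-996) = 1562837 − 1562724 = 113. ✓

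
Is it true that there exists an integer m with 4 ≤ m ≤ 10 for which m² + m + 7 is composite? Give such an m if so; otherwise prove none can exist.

m = 6

At m = 6: 6² + 6 + 7 = 49 = 7·7, which is composite.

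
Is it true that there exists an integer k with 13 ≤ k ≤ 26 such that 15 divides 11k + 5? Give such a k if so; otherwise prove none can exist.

k = 20

k = 20 works, since 11·20 + 5 = 225 = 15·15.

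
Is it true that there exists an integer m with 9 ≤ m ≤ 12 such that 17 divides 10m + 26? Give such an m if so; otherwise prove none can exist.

m = 11

Scanning upward from m = 9 gives 116, 126, none divisible by 17. m = 11 works, since 10·11 + 26 = 136 = 8·17.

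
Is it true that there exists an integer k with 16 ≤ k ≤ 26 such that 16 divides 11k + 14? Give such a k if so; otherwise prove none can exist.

k = 22

For k = 16, 17, …, 21 the values 190, 201, 212, 223, 234, 245 are not multiples of 16. At k = 22 we get 11·22 + 14 = 256, and 256 = 16·16.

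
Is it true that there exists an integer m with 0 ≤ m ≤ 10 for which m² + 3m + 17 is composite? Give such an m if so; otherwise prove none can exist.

m = 3

At m = 3: 3² + 3·3 + 17 = 35 = 5·7, which is composite.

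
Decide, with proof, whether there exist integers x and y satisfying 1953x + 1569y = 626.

No such integers exist.

Any value of 1953x + 1569y is a multiple of gcd(1953, 1569) = 3.
But 626 = 3·208 + 2, so 3 ∤ 626.
So the equation is unsolvable over ℤ.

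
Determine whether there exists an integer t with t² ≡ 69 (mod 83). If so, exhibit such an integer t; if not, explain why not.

t = 22

t = 22 works: 22² = 484, and 484 − 69 = 415 = 5·83.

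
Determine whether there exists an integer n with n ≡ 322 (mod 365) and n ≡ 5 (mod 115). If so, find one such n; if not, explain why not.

gcd(365, 115) = 5. If n ≡ 322 (mod 365) and n ≡ 5 (mod 115), then n ≡ 322 (mod 5) and n ≡ 5 (mod 5).
These are incompatible: 322 − 5 = 317 is not divisible by 5.
So no integer satisfies both congruences.

No, no such integer exists.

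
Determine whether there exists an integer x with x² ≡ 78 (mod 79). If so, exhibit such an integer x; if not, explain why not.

No such integer exists.

Apply Euler's criterion with the prime 79: 78 is a quadratic residue iff 78^39 ≡ 1 (mod 79), and a non-residue iff it is ≡ −1.
Repeated squaring mod 79: 78^2 = 6084 ≡ 1; 78^4 ≡ 1² = 1 ≡ 1; 78^8 ≡ 1² = 1 ≡ 1; 78^16 ≡ 1² = 1 ≡ 1; 78^32 ≡ 1² = 1 ≡ 1.
Since 39 = 32 + 4 + 2 + 1, 78^39 ≡ 1 · 1 · 1 · 78; multiplying out mod 79: 1·1 = 1 ≡ 1, then 1·1 = 1 ≡ 1, then 1·78 = 78 ≡ 78. Thus 78^39 ≡ 78 ≡ −1 (mod 79).
By Euler's criterion 78 is a quadratic non-residue mod 79: no x satisfies x² ≡ 78 (mod 79).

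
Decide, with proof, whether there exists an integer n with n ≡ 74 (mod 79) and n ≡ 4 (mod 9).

gcd(79, 9) = 1, so the Chinese Remainder Theorem guarantees exactly one residue class mod 711 satisfying both.
Write n = 74 + 79t and require 74 + 79t ≡ 4 (mod 9), i.e. 79t ≡ 2 (mod 9).
79 ≡ 7 (mod 9), so this reads 7t ≡ 2 (mod 9). Note 7·4 = 28 ≡ 1 (mod 9) (as 28 − 1 = 3·9), so 7⁻¹ ≡ 4.
Multiplying by 4: t ≡ 4·2 = 8 (mod 9).
With t = 8: n = 74 + 79·8 = 706.
Indeed 706 ≡ 74 (mod 79) and 706 ≡ 4 (mod 9).

n = 706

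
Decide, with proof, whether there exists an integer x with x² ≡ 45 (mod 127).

127 is prime, so by Euler's criterion 45 is a square mod 127 iff 45^((127−1)/2) = 45^63 ≡ 1 (mod 127).
Squaring successively (mod 127): 45^2 = 2025 ≡ 120; 45^4 ≡ 120² = 14400 ≡ 49; 45^8 ≡ 49² = 2401 ≡ 115; 45^16 ≡ 115² = 13225 ≡ 17; 45^32 ≡ 17² = 289 ≡ 35.
Since 63 = 32 + 16 + 8 + 4 + 2 + 1, 45^63 ≡ 35 · 17 · 115 · 49 · 120 · 45; multiplying out mod 127: 35·17 = 595 ≡ 87, then 87·115 = 10005 ≡ 99, then 99·49 = 4851 ≡ 25, then 25·120 = 3000 ≡ 79, then 79·45 = 3555 ≡ 126. Thus 45^63 ≡ 126 ≡ −1 (mod 127).
The value −1 means 45 is a non-residue modulo 127, so x² ≡ 45 (mod 127) is impossible.

No, no such integer exists.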